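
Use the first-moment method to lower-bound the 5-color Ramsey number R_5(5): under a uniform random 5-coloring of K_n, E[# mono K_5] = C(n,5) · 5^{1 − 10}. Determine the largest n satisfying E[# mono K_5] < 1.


We need C(n, 5) · 5^{1 − 10} < 1, i.e. C(n, 5) < 5^{10 − 1} = 1953125.
Check values of n near the boundary:
  n = 45: C(45, 5) = 1221759; 1221759 < 1953125? YES
  n = 46: C(46, 5) = 1370754; 1370754 < 1953125? YES
  n = 47: C(47, 5) = 1533939; 1533939 < 1953125? YES
  n = 48: C(48, 5) = 1712304; 1712304 < 1953125? YES
  n = 49: C(49, 5) = 1906884; 1906884 < 1953125? YES
  n = 50: C(50, 5) = 2118760; 2118760 < 1953125? NO
  n = 51: C(51, 5) = 2349060; 2349060 < 1953125? NO
The largest n with C(n, 5) < 1953125 is n = 49 (where E[X] = 1906884/1953125 ≈ 0.97632). Hence R_5(5) > 49, i.e. R_5(5) ≥ 50.

Largest n = 49; hence R_5(5) > 49.


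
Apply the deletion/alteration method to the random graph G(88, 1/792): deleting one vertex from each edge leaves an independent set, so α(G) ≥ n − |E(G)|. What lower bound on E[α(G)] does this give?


E[|E(G)|] = C(88, 2)·p = 3828 · (1/792) = 29/6.
E[α(G)] ≥ n − E[|E(G)|] = 88 − 29/6 = 499/6.
Numerically: ≈ 83.16667.
(This is only a lower bound; the true E[α(G)] may be larger.)

E[α(G)] ≥ 499/6 ≈ 83.16667.


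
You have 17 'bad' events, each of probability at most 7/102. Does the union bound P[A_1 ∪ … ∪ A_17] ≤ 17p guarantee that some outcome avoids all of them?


Union bound: P[∪_{i=1}^{17} A_i] ≤ Σ_i P[A_i] ≤ 17·p = 17·(7/102) = 7/6.
Numerically: 7/6 ≈ 1.1667.
Is 7/6 < 1? NO.
Since the bound 7/6 is ≥ 1, the union bound is uninformative here; it does NOT by itself certify existence.

17·p = 7/6 ≈ 1.1667; existence NOT certified by the union bound.


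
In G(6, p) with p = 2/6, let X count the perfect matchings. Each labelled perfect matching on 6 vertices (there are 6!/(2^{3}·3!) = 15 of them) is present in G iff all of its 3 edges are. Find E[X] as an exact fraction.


K_6 has 6!/(2^{3}·3!) = 15 labelled perfect matchings.
For each such perfect matching H, let X_H = 1 if all 3 edges of H are present in G. Then P[X_H = 1] = p^{3} = (1/3)^{3} = 1/27.
By linearity of expectation: E[X] = Σ_H E[X_H] = 15 · p^{3} = 15 · 1/27 = 5/9.
Numerically: E[X] ≈ 0.55556.

E[X] = 15 · (1/3)^{3} = 5/9 ≈ 0.55556.


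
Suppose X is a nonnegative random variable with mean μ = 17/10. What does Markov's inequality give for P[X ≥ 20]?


μ = E[X] = 17/10, a = 20.
Markov: P[X ≥ 20] ≤ μ/a = (17/10)/20 = 17/200.
Numerically: ≈ 0.0850.
(Since a = 20 > μ = 1.7000, the bound 17/200 is < 1 and informative.)

P[X ≥ 20] ≤ 17/200 ≈ 0.0850.


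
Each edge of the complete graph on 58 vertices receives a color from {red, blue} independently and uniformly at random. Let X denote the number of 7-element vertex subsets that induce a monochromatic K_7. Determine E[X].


Let X = Σ_S X_S over the C(58, 7) = 300674088 subsets S of size 7, where X_S = 1 if the K_7 on S is monochromatic.
For a fixed S, the K_7 on S has C(7, 2) = 21 edges. P[all 21 edges red] = (1/2)^21, and likewise for blue, so P[monochromatic] = 2·(1/2)^21 = 2^{1 − 21} = 1/1048576.
By linearity of expectation: E[X] = C(58, 7) · 2^{1 − 21} = 300674088 · 1/1048576 = 37584261/131072.
Numerically: E[X] ≈ 286.745155.

E[X] = C(58,7)·2^(1−C(7,2)) = 37584261/131072 ≈ 286.745155.


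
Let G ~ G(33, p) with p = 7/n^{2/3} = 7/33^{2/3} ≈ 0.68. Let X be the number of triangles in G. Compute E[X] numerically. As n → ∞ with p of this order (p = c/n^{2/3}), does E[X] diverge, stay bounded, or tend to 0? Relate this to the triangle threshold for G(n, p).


Number of potential triangles: C(33, 3) = 5456.
Each occurs with probability p³ ≈ (0.68)³ ≈ 3.14968e-01.
By linearity: E[X] = C(33, 3)·p³ ≈ 5456 · 3.14968e-01 ≈ 1718.465.
Since α = 2/3 < 1, p = c/n^{2/3} ≫ 1/n is above the triangle threshold p ~ 1/n. Asymptotically E[X] ~ (c³/6)·n^{3(1−α)} = (7³/6)·n^{1} → ∞; triangles are abundant w.h.p.

E[X] ≈ 1718.465; in regime p = Θ(1/n^{2/3}) E[X] diverges (above the triangle threshold p ~ 1/n).


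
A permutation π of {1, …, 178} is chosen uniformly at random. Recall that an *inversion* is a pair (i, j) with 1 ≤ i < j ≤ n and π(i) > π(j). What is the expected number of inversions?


Write X = Σ X_I over the C(178, 2) = 15753 pairs i < j, with X_I the indicator of one inversion.
There are 15753 indicators.
For each fixed pair i < j, the values π(i) and π(j) are two distinct elements of {1, …, 178} in uniformly random order; by symmetry P[π(i) > π(j)] = 1/2.
By linearity: E[X] = 15753 · (1/2) = C(178, 2) · (1/2) = 15753/2 = 15753/2 ≈ 7876.5000.

E[X] = 15753/2 = 7876.5000.


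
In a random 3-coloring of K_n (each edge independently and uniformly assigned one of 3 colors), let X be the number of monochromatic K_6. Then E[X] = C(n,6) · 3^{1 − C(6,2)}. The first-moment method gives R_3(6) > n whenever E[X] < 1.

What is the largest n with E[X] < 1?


We need C(n, 6) · 3^{1 − 15} < 1, i.e. C(n, 6) < 3^{15 − 1} = 4782969.
Check values of n near the boundary:
  n = 37: C(37, 6) = 2324784; 2324784 < 4782969? YES
  n = 38: C(38, 6) = 2760681; 2760681 < 4782969? YES
  n = 39: C(39, 6) = 3262623; 3262623 < 4782969? YES
  n = 40: C(40, 6) = 3838380; 3838380 < 4782969? YES
  n = 41: C(41, 6) = 4496388; 4496388 < 4782969? YES
  n = 42: C(42, 6) = 5245786; 5245786 < 4782969? NO
  n = 43: C(43, 6) = 6096454; 6096454 < 4782969? NO
  n = 44: C(44, 6) = 7059052; 7059052 < 4782969? NO
The largest n with C(n, 6) < 4782969 is n = 41 (where E[X] = 1498796/1594323 ≈ 0.940083). Hence R_3(6) > 41, i.e. R_3(6) ≥ 42.

Largest n = 41; hence R_3(6) > 41.


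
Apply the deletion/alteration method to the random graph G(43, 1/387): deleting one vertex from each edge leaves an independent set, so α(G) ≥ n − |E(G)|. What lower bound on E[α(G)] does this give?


E[|E(G)|] = C(43, 2)·p = 903 · (1/387) = 7/3.
E[α(G)] ≥ n − E[|E(G)|] = 43 − 7/3 = 122/3.
Numerically: ≈ 40.6667.
(This is only a lower bound; the true E[α(G)] may be larger.)

E[α(G)] ≥ 122/3 ≈ 40.6667.


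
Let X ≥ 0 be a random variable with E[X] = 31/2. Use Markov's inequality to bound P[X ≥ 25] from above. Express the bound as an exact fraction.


μ = E[X] = 31/2, a = 25.
Markov: P[X ≥ 25] ≤ μ/a = (31/2)/25 = 31/50.
Numerically: ≈ 0.6200.
(Since a = 25 > μ = 15.5000, the bound 31/50 is < 1 and informative.)

P[X ≥ 25] ≤ 31/50 ≈ 0.6200.


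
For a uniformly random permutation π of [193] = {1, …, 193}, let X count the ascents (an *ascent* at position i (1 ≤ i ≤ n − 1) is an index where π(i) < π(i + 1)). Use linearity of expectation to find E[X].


Write X = Σ X_I over i = 1, …, 192, with X_I the indicator of one ascent.
There are 192 indicators.
For each fixed i, the pair (π(i), π(i+1)) is a uniformly random ordered pair of distinct values from {1, …, 193}; by symmetry P[π(i) < π(i+1)] = 1/2.
By linearity: E[X] = 192 · (1/2) = (193 − 1) · (1/2) = 96 ≈ 96.0000.

E[X] = 96 = 96.0000.


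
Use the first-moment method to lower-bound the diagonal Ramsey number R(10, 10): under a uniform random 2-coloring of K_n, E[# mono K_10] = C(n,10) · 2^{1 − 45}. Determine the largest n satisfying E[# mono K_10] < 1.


We need C(n, 10) · 2^{1 − 45} < 1, i.e. C(n, 10) < 2^{45 − 1} = 17592186044416.
Check values of n near the boundary:
  n = 98: C(98, 10) = 14005614014756; 14005614014756 < 17592186044416? YES
  n = 99: C(99, 10) = 15579278510796; 15579278510796 < 17592186044416? YES
  n = 100: C(100, 10) = 17310309456440; 17310309456440 < 17592186044416? YES
  n = 101: C(101, 10) = 19212541264840; 19212541264840 < 17592186044416? NO
The largest n with C(n, 10) < 17592186044416 is n = 100 (where E[X] = 2163788682055/2199023255552 ≈ 0.9840). Hence R(10, 10) > 100, i.e. R(10, 10) ≥ 101.

Largest n = 100; hence R(10, 10) > 100.


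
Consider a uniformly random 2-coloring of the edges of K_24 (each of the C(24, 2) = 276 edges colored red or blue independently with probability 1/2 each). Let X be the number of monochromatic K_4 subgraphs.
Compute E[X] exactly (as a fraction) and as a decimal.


Let X = Σ_S X_S over the C(24, 4) = 10626 subsets S of size 4, where X_S = 1 if the K_4 on S is monochromatic.
For a fixed S, the K_4 on S has C(4, 2) = 6 edges. P[all 6 edges red] = (1/2)^6, and likewise for blue, so P[monochromatic] = 2·(1/2)^6 = 2^{1 − 6} = 1/32.
By linearity of expectation: E[X] = C(24, 4) · 2^{1 − 6} = 10626 · 1/32 = 5313/16.
Numerically: E[X] ≈ 332.0625.

E[X] = C(24,4)·2^(1−C(4,2)) = 5313/16 ≈ 332.0625.


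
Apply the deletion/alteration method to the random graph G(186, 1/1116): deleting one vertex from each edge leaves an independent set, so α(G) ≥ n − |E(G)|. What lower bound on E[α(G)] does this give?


E[|E(G)|] = C(186, 2)·p = 17205 · (1/1116) = 185/12.
E[α(G)] ≥ n − E[|E(G)|] = 186 − 185/12 = 2047/12.
Numerically: ≈ 170.583.
(This is only a lower bound; the true E[α(G)] may be larger.)

E[α(G)] ≥ 2047/12 ≈ 170.583.


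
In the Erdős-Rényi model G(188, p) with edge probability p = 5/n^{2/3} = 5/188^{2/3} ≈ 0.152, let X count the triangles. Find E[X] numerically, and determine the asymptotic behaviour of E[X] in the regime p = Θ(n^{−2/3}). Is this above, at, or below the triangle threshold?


Number of potential triangles: C(188, 3) = 1089836.
Each occurs with probability p³ ≈ (0.152)³ ≈ 3.53667e-03.
By linearity: E[X] = C(188, 3)·p³ ≈ 1089836 · 3.53667e-03 ≈ 3854.388.
Since α = 2/3 < 1, p = c/n^{2/3} ≫ 1/n is above the triangle threshold p ~ 1/n. Asymptotically E[X] ~ (c³/6)·n^{3(1−α)} = (5³/6)·n^{1} → ∞; triangles are abundant w.h.p.

E[X] ≈ 3854.388; in regime p = Θ(1/n^{2/3}) E[X] diverges (above the triangle threshold p ~ 1/n).


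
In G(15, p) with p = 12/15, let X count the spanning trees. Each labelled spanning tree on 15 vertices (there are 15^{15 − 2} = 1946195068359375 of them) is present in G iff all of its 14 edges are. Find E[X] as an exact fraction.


K_15 has 15^{15 − 2} = 1946195068359375 labelled spanning trees.
For each such spanning tree H, let X_H = 1 if all 14 edges of H are present in G. Then P[X_H = 1] = p^{14} = (4/5)^{14} = 268435456/6103515625.
Summing the indicators: E[X] = Σ_H E[X_H] = 1946195068359375 · p^{14} = 1946195068359375 · 268435456/6103515625 = 427972821516288/5.
Numerically: E[X] ≈ 8.55946e+13.

E[X] = 1946195068359375 · (4/5)^{14} = 427972821516288/5 ≈ 8.55946e+13.


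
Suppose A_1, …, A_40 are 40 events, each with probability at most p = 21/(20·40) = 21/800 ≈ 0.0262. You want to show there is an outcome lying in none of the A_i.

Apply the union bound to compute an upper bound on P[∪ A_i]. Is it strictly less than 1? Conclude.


Union bound: P[∪_{i=1}^{40} A_i] ≤ Σ_i P[A_i] ≤ 40·p = 40·(21/800) = 21/20.
Numerically: 21/20 ≈ 1.0500.
Is 21/20 < 1? NO.
Since the bound 21/20 is ≥ 1, the union bound is uninformative here; it does NOT by itself certify existence.

40·p = 21/20 ≈ 1.0500; existence NOT certified by the union bound.


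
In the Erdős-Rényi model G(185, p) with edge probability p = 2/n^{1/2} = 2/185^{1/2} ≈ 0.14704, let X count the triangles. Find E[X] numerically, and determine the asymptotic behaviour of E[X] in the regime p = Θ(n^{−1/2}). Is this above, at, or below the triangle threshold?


Number of potential triangles: C(185, 3) = 1038220.
Each occurs with probability p³ ≈ (0.14704)³ ≈ 3.1793065e-03.
By linearity: E[X] = C(185, 3)·p³ ≈ 1038220 · 3.1793065e-03 ≈ 3300.81957.
Since α = 1/2 < 1, p = c/n^{1/2} ≫ 1/n is above the triangle threshold p ~ 1/n. Asymptotically E[X] ~ (c³/6)·n^{3(1−α)} = (2³/6)·n^{1.5} → ∞; triangles are abundant w.h.p.

E[X] ≈ 3300.81957; in regime p = Θ(1/n^{1/2}) E[X] diverges (above the triangle threshold p ~ 1/n).


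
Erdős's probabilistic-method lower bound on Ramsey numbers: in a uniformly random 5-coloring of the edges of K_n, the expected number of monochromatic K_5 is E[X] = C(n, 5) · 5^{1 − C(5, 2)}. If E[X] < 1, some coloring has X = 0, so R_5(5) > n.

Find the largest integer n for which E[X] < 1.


We need C(n, 5) · 5^{1 − 10} < 1, i.e. C(n, 5) < 5^{10 − 1} = 1953125.
Check values of n near the boundary:
  n = 44: C(44, 5) = 1086008; 1086008 < 1953125? YES
  n = 45: C(45, 5) = 1221759; 1221759 < 1953125? YES
  n = 46: C(46, 5) = 1370754; 1370754 < 1953125? YES
  n = 47: C(47, 5) = 1533939; 1533939 < 1953125? YES
  n = 48: C(48, 5) = 1712304; 1712304 < 1953125? YES
  n = 49: C(49, 5) = 1906884; 1906884 < 1953125? YES
  n = 50: C(50, 5) = 2118760; 2118760 < 1953125? NO
The largest n with C(n, 5) < 1953125 is n = 49 (where E[X] = 1906884/1953125 ≈ 0.9763). Hence R_5(5) > 49, i.e. R_5(5) ≥ 50.

Largest n = 49; hence R_5(5) > 49.


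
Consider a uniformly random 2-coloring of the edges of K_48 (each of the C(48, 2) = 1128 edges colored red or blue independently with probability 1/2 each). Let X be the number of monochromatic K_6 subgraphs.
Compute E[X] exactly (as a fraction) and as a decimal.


Let X = Σ_S X_S over the C(48, 6) = 12271512 subsets S of size 6, where X_S = 1 if the K_6 on S is monochromatic.
For a fixed S, the K_6 on S has C(6, 2) = 15 edges. P[all 15 edges red] = (1/2)^15, and likewise for blue, so P[monochromatic] = 2·(1/2)^15 = 2^{1 − 15} = 1/16384.
By linearity: E[X] = C(48, 6) · 2^{1 − 15} = 12271512 · 1/16384 = 1533939/2048.
Numerically: E[X] ≈ 748.9937.

E[X] = C(48,6)·2^(1−C(6,2)) = 1533939/2048 ≈ 748.9937.


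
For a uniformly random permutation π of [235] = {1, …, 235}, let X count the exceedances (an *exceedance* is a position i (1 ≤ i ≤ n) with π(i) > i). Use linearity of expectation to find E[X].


Write X = Σ_{i=1}^{235} X_i, where X_i = 1_{π(i) > i}.
For each fixed i, π(i) is uniform over {1, …, 235} (marginal of a uniform permutation), so P[π(i) > i] = (n − i)/n. Summing: Σ_{i=1}^{235} (n − i)/n = (0 + 1 + … + 234)/235 = 235(235 − 1)/(2·235) = (235 − 1)/2.
Hence E[X] = Σ_{i=1}^{235} (235 − i)/235 = 117 ≈ 117.0000.

E[X] = 117 = 117.0000.


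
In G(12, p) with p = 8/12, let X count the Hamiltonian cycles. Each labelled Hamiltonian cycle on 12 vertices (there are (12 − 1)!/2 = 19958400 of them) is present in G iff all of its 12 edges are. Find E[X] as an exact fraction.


K_12 has (12 − 1)!/2 = 19958400 labelled Hamiltonian cycles.
For each such Hamiltonian cycle H, let X_H = 1 if all 12 edges of H are present in G. Then P[X_H = 1] = p^{12} = (2/3)^{12} = 4096/531441.
By linearity of expectation: E[X] = Σ_H E[X_H] = 19958400 · p^{12} = 19958400 · 4096/531441 = 1009254400/6561.
Numerically: E[X] ≈ 1.5383e+05.

E[X] = 19958400 · (2/3)^{12} = 1009254400/6561 ≈ 1.5383e+05.


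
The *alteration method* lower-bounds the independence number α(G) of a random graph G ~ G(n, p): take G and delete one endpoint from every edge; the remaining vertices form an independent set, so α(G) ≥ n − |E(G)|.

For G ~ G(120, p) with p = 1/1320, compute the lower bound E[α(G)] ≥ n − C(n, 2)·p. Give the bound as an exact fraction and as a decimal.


E[|E(G)|] = C(120, 2)·p = 7140 · (1/1320) = 119/22.
E[α(G)] ≥ n − E[|E(G)|] = 120 − 119/22 = 2521/22.
Numerically: ≈ 114.5909.
(This is only a lower bound; the true E[α(G)] may be larger.)

E[α(G)] ≥ 2521/22 ≈ 114.5909.


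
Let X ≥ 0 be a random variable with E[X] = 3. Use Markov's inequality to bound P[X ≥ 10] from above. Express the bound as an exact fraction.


μ = E[X] = 3, a = 10.
Markov: P[X ≥ 10] ≤ μ/a = (3)/10 = 3/10.
Numerically: ≈ 0.3000.
(Since a = 10 > μ = 3.0000, the bound 3/10 is < 1 and informative.)

P[X ≥ 10] ≤ 3/10 ≈ 0.3000.


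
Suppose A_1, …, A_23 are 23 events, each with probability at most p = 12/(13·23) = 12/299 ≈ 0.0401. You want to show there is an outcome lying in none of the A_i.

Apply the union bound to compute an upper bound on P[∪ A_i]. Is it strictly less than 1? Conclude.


Union bound: P[∪_{i=1}^{23} A_i] ≤ Σ_i P[A_i] ≤ 23·p = 23·(12/299) = 12/13.
Numerically: 12/13 ≈ 0.9231.
Is 12/13 < 1? YES.
Since P[∪ A_i] ≤ 12/13 < 1, the complement has P[∩ A_i^c] ≥ 1 − 12/13 = 1/13 > 0, so some outcome avoids every A_i.

23·p = 12/13 ≈ 0.9231; existence CERTIFIED by the union bound.


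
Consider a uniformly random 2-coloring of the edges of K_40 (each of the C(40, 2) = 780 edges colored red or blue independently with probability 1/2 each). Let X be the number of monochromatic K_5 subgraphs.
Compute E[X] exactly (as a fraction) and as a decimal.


Let X = Σ_S X_S over the C(40, 5) = 658008 subsets S of size 5, where X_S = 1 if the K_5 on S is monochromatic.
For a fixed S, the K_5 on S has C(5, 2) = 10 edges. P[all 10 edges red] = (1/2)^10, and likewise for blue, so P[monochromatic] = 2·(1/2)^10 = 2^{1 − 10} = 1/512.
By linearity: E[X] = C(40, 5) · 2^{1 − 10} = 658008 · 1/512 = 82251/64.
Numerically: E[X] ≈ 1285.1719.

E[X] = C(40,5)·2^(1−C(5,2)) = 82251/64 ≈ 1285.1719.


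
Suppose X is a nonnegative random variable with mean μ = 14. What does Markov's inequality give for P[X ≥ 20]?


μ = E[X] = 14, a = 20.
Markov: P[X ≥ 20] ≤ μ/a = (14)/20 = 7/10.
Numerically: ≈ 0.700.
(Since a = 20 > μ = 14.000, the bound 7/10 is < 1 and informative.)

P[X ≥ 20] ≤ 7/10 ≈ 0.700.


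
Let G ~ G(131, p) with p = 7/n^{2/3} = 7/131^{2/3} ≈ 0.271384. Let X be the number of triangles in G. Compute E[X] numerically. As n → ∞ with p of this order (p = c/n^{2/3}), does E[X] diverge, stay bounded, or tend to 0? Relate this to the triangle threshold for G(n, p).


Number of potential triangles: C(131, 3) = 366145.
Each occurs with probability p³ ≈ (0.271384)³ ≈ 1.99871802e-02.
By linearity: E[X] = C(131, 3)·p³ ≈ 366145 · 1.99871802e-02 ≈ 7318.206107.
Since α = 2/3 < 1, p = c/n^{2/3} ≫ 1/n is above the triangle threshold p ~ 1/n. Asymptotically E[X] ~ (c³/6)·n^{3(1−α)} = (7³/6)·n^{1} → ∞; triangles are abundant w.h.p.

E[X] ≈ 7318.206107; in regime p = Θ(1/n^{2/3}) E[X] diverges (above the triangle threshold p ~ 1/n).


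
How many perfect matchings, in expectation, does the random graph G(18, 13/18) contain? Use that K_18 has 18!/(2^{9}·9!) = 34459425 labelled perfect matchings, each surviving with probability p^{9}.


K_18 has 18!/(2^{9}·9!) = 34459425 labelled perfect matchings.
For each such perfect matching H, let X_H = 1 if all 9 edges of H are present in G. Then P[X_H = 1] = p^{9} = (13/18)^{9} = 10604499373/198359290368.
By linearity: E[X] = Σ_H E[X_H] = 34459425 · p^{9} = 34459425 · 10604499373/198359290368 = 4511419145758525/2448880128.
Numerically: E[X] ≈ 1.84224e+06.

E[X] = 34459425 · (13/18)^{9} = 4511419145758525/2448880128 ≈ 1.84224e+06.


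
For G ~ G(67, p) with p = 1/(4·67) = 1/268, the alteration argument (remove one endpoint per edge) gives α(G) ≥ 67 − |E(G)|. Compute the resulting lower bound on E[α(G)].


E[|E(G)|] = C(67, 2)·p = 2211 · (1/268) = 33/4.
E[α(G)] ≥ n − E[|E(G)|] = 67 − 33/4 = 235/4.
Numerically: ≈ 58.750000.
(This is only a lower bound; the true E[α(G)] may be larger.)

E[α(G)] ≥ 235/4 ≈ 58.750000.


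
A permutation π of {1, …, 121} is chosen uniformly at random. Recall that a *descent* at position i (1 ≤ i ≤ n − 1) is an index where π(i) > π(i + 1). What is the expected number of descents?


Write X = Σ X_I over i = 1, …, 120, with X_I the indicator of one descent.
There are 120 indicators.
For each fixed i, the pair (π(i), π(i+1)) is a uniformly random ordered pair of distinct values from {1, …, 121}; by symmetry P[π(i) > π(i+1)] = 1/2.
By linearity: E[X] = 120 · (1/2) = (121 − 1) · (1/2) = 60 ≈ 60.000.

E[X] = 60 = 60.000.


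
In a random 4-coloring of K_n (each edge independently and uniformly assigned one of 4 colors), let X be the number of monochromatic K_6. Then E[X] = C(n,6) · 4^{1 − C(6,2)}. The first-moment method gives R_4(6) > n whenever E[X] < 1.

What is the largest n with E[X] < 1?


We need C(n, 6) · 4^{1 − 15} < 1, i.e. C(n, 6) < 4^{15 − 1} = 268435456.
Check values of n near the boundary:
  n = 74: C(74, 6) = 185250786; 185250786 < 268435456? YES
  n = 75: C(75, 6) = 201359550; 201359550 < 268435456? YES
  n = 76: C(76, 6) = 218618940; 218618940 < 268435456? YES
  n = 77: C(77, 6) = 237093780; 237093780 < 268435456? YES
  n = 78: C(78, 6) = 256851595; 256851595 < 268435456? YES
  n = 79: C(79, 6) = 277962685; 277962685 < 268435456? NO
The largest n with C(n, 6) < 268435456 is n = 78 (where E[X] = 256851595/268435456 ≈ 0.95685). Hence R_4(6) > 78, i.e. R_4(6) ≥ 79.

Largest n = 78; hence R_4(6) > 78.


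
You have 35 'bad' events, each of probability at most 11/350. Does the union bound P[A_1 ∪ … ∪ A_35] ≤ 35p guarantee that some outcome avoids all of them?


Union bound: P[∪_{i=1}^{35} A_i] ≤ Σ_i P[A_i] ≤ 35·p = 35·(11/350) = 11/10.
Numerically: 11/10 ≈ 1.1000.
Is 11/10 < 1? NO.
Since the bound 11/10 is ≥ 1, the union bound is uninformative here; it does NOT by itself certify existence.

35·p = 11/10 ≈ 1.1000; existence NOT certified by the union bound.


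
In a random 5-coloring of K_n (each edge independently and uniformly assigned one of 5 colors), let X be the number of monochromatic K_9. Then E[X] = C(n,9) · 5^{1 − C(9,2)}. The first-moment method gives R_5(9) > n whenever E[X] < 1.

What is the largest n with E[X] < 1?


We need C(n, 9) · 5^{1 − 36} < 1, i.e. C(n, 9) < 5^{36 − 1} = 2910383045673370361328125.
Check values of n near the boundary:
  n = 2166: C(2166, 9) = 2844037944203015677277940; 2844037944203015677277940 < 2910383045673370361328125? YES
  n = 2167: C(2167, 9) = 2855899084841489792706810; 2855899084841489792706810 < 2910383045673370361328125? YES
  n = 2168: C(2168, 9) = 2867804175977929537095120; 2867804175977929537095120 < 2910383045673370361328125? YES
  n = 2169: C(2169, 9) = 2879753360044504243499683; 2879753360044504243499683 < 2910383045673370361328125? YES
  n = 2170: C(2170, 9) = 2891746779868845075610510; 2891746779868845075610510 < 2910383045673370361328125? YES
  n = 2171: C(2171, 9) = 2903784578674959601827205; 2903784578674959601827205 < 2910383045673370361328125? YES
  n = 2172: C(2172, 9) = 2915866900084148060642020; 2915866900084148060642020 < 2910383045673370361328125? NO
  n = 2173: C(2173, 9) = 2927993888115921319674265; 2927993888115921319674265 < 2910383045673370361328125? NO
The largest n with C(n, 9) < 2910383045673370361328125 is n = 2171 (where E[X] = 580756915734991920365441/582076609134674072265625 ≈ 0.998). Hence R_5(9) > 2171, i.e. R_5(9) ≥ 2172.

Largest n = 2171; hence R_5(9) > 2171.


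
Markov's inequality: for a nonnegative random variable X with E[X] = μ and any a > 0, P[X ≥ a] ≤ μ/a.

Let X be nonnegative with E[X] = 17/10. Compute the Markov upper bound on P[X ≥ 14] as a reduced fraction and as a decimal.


μ = E[X] = 17/10, a = 14.
Markov: P[X ≥ 14] ≤ μ/a = (17/10)/14 = 17/140.
Numerically: ≈ 0.121429.
(Since a = 14 > μ = 1.700000, the bound 17/140 is < 1 and informative.)

P[X ≥ 14] ≤ 17/140 ≈ 0.121429.


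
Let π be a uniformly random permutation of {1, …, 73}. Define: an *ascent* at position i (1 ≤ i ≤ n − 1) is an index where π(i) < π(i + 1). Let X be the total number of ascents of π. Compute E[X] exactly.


Write X = Σ X_I over i = 1, …, 72, with X_I the indicator of one ascent.
There are 72 indicators.
For each fixed i, the pair (π(i), π(i+1)) is a uniformly random ordered pair of distinct values from {1, …, 73}; by symmetry P[π(i) < π(i+1)] = 1/2.
By linearity: E[X] = 72 · (1/2) = (73 − 1) · (1/2) = 36 ≈ 36.000000.

E[X] = 36 = 36.000000.


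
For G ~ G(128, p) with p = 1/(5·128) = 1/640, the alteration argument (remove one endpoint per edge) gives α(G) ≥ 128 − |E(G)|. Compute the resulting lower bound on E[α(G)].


E[|E(G)|] = C(128, 2)·p = 8128 · (1/640) = 127/10.
E[α(G)] ≥ n − E[|E(G)|] = 128 − 127/10 = 1153/10.
Numerically: ≈ 115.30000.
(This is only a lower bound; the true E[α(G)] may be larger.)

E[α(G)] ≥ 1153/10 ≈ 115.30000.


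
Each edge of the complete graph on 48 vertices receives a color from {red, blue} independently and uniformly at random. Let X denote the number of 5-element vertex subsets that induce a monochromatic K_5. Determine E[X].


Let X = Σ_S X_S over the C(48, 5) = 1712304 subsets S of size 5, where X_S = 1 if the K_5 on S is monochromatic.
For a fixed S, the K_5 on S has C(5, 2) = 10 edges. P[all 10 edges red] = (1/2)^10, and likewise for blue, so P[monochromatic] = 2·(1/2)^10 = 2^{1 − 10} = 1/512.
By linearity: E[X] = C(48, 5) · 2^{1 − 10} = 1712304 · 1/512 = 107019/32.
Numerically: E[X] ≈ 3344.343750.

E[X] = C(48,5)·2^(1−C(5,2)) = 107019/32 ≈ 3344.343750.


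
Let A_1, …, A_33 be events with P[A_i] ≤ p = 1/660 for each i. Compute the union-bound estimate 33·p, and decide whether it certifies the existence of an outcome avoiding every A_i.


Union bound: P[∪_{i=1}^{33} A_i] ≤ Σ_i P[A_i] ≤ 33·p = 33·(1/660) = 1/20.
Numerically: 1/20 ≈ 0.050.
Is 1/20 < 1? YES.
Since P[∪ A_i] ≤ 1/20 < 1, the complement has P[∩ A_i^c] ≥ 1 − 1/20 = 19/20 > 0, so some outcome avoids every A_i.

33·p = 1/20 ≈ 0.050; existence CERTIFIED by the union bound.


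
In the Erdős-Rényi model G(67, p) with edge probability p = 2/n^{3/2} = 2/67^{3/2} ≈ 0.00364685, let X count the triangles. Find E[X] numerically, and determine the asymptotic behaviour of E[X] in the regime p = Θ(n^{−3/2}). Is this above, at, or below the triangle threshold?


Number of potential triangles: C(67, 3) = 47905.
Each occurs with probability p³ ≈ (0.00364685)³ ≈ 4.85012995e-08.
By linearity: E[X] = C(67, 3)·p³ ≈ 47905 · 4.85012995e-08 ≈ 0.002323.
Since α = 3/2 > 1, p = c/n^{3/2} = o(1/n) is below the triangle threshold p ~ 1/n. Asymptotically E[X] ~ (c³/6)·n^{3(1−α)} = (2³/6)·n^{-1.5} → 0, so by Markov's inequality G has no triangles w.h.p.

E[X] ≈ 0.002323; in regime p = Θ(1/n^{3/2}) E[X] tends to 0 (below the triangle threshold p ~ 1/n).


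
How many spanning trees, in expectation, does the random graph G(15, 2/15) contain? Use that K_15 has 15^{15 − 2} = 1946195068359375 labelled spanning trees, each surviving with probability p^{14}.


K_15 has 15^{15 − 2} = 1946195068359375 labelled spanning trees.
For each such spanning tree H, let X_H = 1 if all 14 edges of H are present in G. Then P[X_H = 1] = p^{14} = (2/15)^{14} = 16384/29192926025390625.
By linearity: E[X] = Σ_H E[X_H] = 1946195068359375 · p^{14} = 1946195068359375 · 16384/29192926025390625 = 16384/15.
Numerically: E[X] ≈ 1.09e+03.

E[X] = 1946195068359375 · (2/15)^{14} = 16384/15 ≈ 1.09e+03.


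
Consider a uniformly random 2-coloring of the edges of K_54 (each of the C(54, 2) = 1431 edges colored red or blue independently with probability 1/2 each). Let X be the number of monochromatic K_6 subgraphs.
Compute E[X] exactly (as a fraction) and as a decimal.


Let X = Σ_S X_S over the C(54, 6) = 25827165 subsets S of size 6, where X_S = 1 if the K_6 on S is monochromatic.
For a fixed S, the K_6 on S has C(6, 2) = 15 edges. P[all 15 edges red] = (1/2)^15, and likewise for blue, so P[monochromatic] = 2·(1/2)^15 = 2^{1 − 15} = 1/16384.
By linearity of expectation: E[X] = C(54, 6) · 2^{1 − 15} = 25827165 · 1/16384 = 25827165/16384.
Numerically: E[X] ≈ 1576.36505.

E[X] = C(54,6)·2^(1−C(6,2)) = 25827165/16384 ≈ 1576.36505.


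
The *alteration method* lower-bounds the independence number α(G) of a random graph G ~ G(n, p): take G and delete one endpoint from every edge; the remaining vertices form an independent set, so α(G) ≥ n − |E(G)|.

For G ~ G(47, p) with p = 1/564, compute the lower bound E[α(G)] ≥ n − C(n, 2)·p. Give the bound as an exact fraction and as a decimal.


E[|E(G)|] = C(47, 2)·p = 1081 · (1/564) = 23/12.
E[α(G)] ≥ n − E[|E(G)|] = 47 − 23/12 = 541/12.
Numerically: ≈ 45.08333.
(This is only a lower bound; the true E[α(G)] may be larger.)

E[α(G)] ≥ 541/12 ≈ 45.08333.


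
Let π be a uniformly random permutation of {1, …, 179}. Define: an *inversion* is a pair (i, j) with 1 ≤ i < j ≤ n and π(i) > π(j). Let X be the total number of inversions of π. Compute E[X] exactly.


Write X = Σ X_I over the C(179, 2) = 15931 pairs i < j, with X_I the indicator of one inversion.
There are 15931 indicators.
For each fixed pair i < j, the values π(i) and π(j) are two distinct elements of {1, …, 179} in uniformly random order; by symmetry P[π(i) > π(j)] = 1/2.
By linearity: E[X] = 15931 · (1/2) = C(179, 2) · (1/2) = 15931/2 = 15931/2 ≈ 7965.5000.

E[X] = 15931/2 = 7965.5000.


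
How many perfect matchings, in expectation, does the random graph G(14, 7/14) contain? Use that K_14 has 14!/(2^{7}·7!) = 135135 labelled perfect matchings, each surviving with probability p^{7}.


K_14 has 14!/(2^{7}·7!) = 135135 labelled perfect matchings.
For each such perfect matching H, let X_H = 1 if all 7 edges of H are present in G. Then P[X_H = 1] = p^{7} = (1/2)^{7} = 1/128.
By linearity: E[X] = Σ_H E[X_H] = 135135 · p^{7} = 135135 · 1/128 = 135135/128.
Numerically: E[X] ≈ 1055.74.

E[X] = 135135 · (1/2)^{7} = 135135/128 ≈ 1055.74.


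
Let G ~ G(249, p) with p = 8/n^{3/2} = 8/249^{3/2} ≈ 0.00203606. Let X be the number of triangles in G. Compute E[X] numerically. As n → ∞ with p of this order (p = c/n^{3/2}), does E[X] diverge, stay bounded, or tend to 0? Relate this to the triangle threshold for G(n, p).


Number of potential triangles: C(249, 3) = 2542124.
Each occurs with probability p³ ≈ (0.00203606)³ ≈ 8.44059183e-09.
By linearity: E[X] = C(249, 3)·p³ ≈ 2542124 · 8.44059183e-09 ≈ 0.021457.
Since α = 3/2 > 1, p = c/n^{3/2} = o(1/n) is below the triangle threshold p ~ 1/n. Asymptotically E[X] ~ (c³/6)·n^{3(1−α)} = (8³/6)·n^{-1.5} → 0, so by Markov's inequality G has no triangles w.h.p.

E[X] ≈ 0.021457; in regime p = Θ(1/n^{3/2}) E[X] tends to 0 (below the triangle threshold p ~ 1/n).


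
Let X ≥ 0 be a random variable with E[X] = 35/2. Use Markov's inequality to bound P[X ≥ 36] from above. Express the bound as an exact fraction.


μ = E[X] = 35/2, a = 36.
Markov: P[X ≥ 36] ≤ μ/a = (35/2)/36 = 35/72.
Numerically: ≈ 0.486.
(Since a = 36 > μ = 17.500, the bound 35/72 is < 1 and informative.)

P[X ≥ 36] ≤ 35/72 ≈ 0.486.


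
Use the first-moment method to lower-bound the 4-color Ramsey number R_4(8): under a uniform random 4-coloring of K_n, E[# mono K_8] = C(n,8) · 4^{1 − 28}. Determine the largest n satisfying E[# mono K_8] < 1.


We need C(n, 8) · 4^{1 − 28} < 1, i.e. C(n, 8) < 4^{28 − 1} = 18014398509481984.
Check values of n near the boundary:
  n = 406: C(406, 8) = 17082453897995850; 17082453897995850 < 18014398509481984? YES
  n = 407: C(407, 8) = 17424959239309050; 17424959239309050 < 18014398509481984? YES
  n = 408: C(408, 8) = 17773458424095231; 17773458424095231 < 18014398509481984? YES
  n = 409: C(409, 8) = 18128041135797879; 18128041135797879 < 18014398509481984? NO
  n = 410: C(410, 8) = 18488798173326195; 18488798173326195 < 18014398509481984? NO
The largest n with C(n, 8) < 18014398509481984 is n = 408 (where E[X] = 17773458424095231/18014398509481984 ≈ 0.987). Hence R_4(8) > 408, i.e. R_4(8) ≥ 409.

Largest n = 408; hence R_4(8) > 408.


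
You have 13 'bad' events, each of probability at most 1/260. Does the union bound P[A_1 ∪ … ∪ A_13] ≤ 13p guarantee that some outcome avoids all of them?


Union bound: P[∪_{i=1}^{13} A_i] ≤ Σ_i P[A_i] ≤ 13·p = 13·(1/260) = 1/20.
Numerically: 1/20 ≈ 0.05000.
Is 1/20 < 1? YES.
Since P[∪ A_i] ≤ 1/20 < 1, the complement has P[∩ A_i^c] ≥ 1 − 1/20 = 19/20 > 0, so some outcome avoids every A_i.

13·p = 1/20 ≈ 0.05000; existence CERTIFIED by the union bound.


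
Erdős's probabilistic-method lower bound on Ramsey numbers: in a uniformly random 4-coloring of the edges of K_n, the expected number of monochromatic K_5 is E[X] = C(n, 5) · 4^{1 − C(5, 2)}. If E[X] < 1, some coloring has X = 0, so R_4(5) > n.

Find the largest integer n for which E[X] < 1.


We need C(n, 5) · 4^{1 − 10} < 1, i.e. C(n, 5) < 4^{10 − 1} = 262144.
Check values of n near the boundary:
  n = 28: C(28, 5) = 98280; 98280 < 262144? YES
  n = 29: C(29, 5) = 118755; 118755 < 262144? YES
  n = 30: C(30, 5) = 142506; 142506 < 262144? YES
  n = 31: C(31, 5) = 169911; 169911 < 262144? YES
  n = 32: C(32, 5) = 201376; 201376 < 262144? YES
  n = 33: C(33, 5) = 237336; 237336 < 262144? YES
  n = 34: C(34, 5) = 278256; 278256 < 262144? NO
  n = 35: C(35, 5) = 324632; 324632 < 262144? NO
  n = 36: C(36, 5) = 376992; 376992 < 262144? NO
The largest n with C(n, 5) < 262144 is n = 33 (where E[X] = 29667/32768 ≈ 0.905365). Hence R_4(5) > 33, i.e. R_4(5) ≥ 34.

Largest n = 33; hence R_4(5) > 33.


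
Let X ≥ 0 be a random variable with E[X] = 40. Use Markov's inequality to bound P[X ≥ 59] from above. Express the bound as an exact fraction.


μ = E[X] = 40, a = 59.
Markov: P[X ≥ 59] ≤ μ/a = (40)/59 = 40/59.
Numerically: ≈ 0.6780.
(Since a = 59 > μ = 40.0000, the bound 40/59 is < 1 and informative.)

P[X ≥ 59] ≤ 40/59 ≈ 0.6780.


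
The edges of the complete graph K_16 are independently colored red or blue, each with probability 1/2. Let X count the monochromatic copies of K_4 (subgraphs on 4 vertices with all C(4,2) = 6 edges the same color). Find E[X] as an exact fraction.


Let X = Σ_S X_S over the C(16, 4) = 1820 subsets S of size 4, where X_S = 1 if the K_4 on S is monochromatic.
For a fixed S, the K_4 on S has C(4, 2) = 6 edges. P[all 6 edges red] = (1/2)^6, and likewise for blue, so P[monochromatic] = 2·(1/2)^6 = 2^{1 − 6} = 1/32.
By linearity of expectation: E[X] = C(16, 4) · 2^{1 − 6} = 1820 · 1/32 = 455/8.
Numerically: E[X] ≈ 56.875000.

E[X] = C(16,4)·2^(1−C(4,2)) = 455/8 ≈ 56.875000.


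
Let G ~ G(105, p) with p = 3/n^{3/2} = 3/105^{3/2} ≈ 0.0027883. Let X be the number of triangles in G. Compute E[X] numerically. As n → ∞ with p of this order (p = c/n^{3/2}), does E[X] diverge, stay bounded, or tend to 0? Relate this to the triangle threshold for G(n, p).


Number of potential triangles: C(105, 3) = 187460.
Each occurs with probability p³ ≈ (0.0027883)³ ≈ 2.1677636e-08.
By linearity: E[X] = C(105, 3)·p³ ≈ 187460 · 2.1677636e-08 ≈ 0.00406.
Since α = 3/2 > 1, p = c/n^{3/2} = o(1/n) is below the triangle threshold p ~ 1/n. Asymptotically E[X] ~ (c³/6)·n^{3(1−α)} = (3³/6)·n^{-1.5} → 0, so by Markov's inequality G has no triangles w.h.p.

E[X] ≈ 0.00406; in regime p = Θ(1/n^{3/2}) E[X] tends to 0 (below the triangle threshold p ~ 1/n).


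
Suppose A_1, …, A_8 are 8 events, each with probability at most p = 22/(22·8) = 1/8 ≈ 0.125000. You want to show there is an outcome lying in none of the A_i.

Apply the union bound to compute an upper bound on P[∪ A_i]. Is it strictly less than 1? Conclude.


Union bound: P[∪_{i=1}^{8} A_i] ≤ Σ_i P[A_i] ≤ 8·p = 8·(1/8) = 1.
Numerically: 1 ≈ 1.000000.
Is 1 < 1? NO.
Since the bound 1 is ≥ 1, the union bound is uninformative here; it does NOT by itself certify existence.

8·p = 1 ≈ 1.000000; existence NOT certified by the union bound.


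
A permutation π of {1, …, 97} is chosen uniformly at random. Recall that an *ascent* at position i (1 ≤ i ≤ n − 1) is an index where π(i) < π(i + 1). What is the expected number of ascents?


Write X = Σ X_I over i = 1, …, 96, with X_I the indicator of one ascent.
There are 96 indicators.
For each fixed i, the pair (π(i), π(i+1)) is a uniformly random ordered pair of distinct values from {1, …, 97}; by symmetry P[π(i) < π(i+1)] = 1/2.
By linearity: E[X] = 96 · (1/2) = (97 − 1) · (1/2) = 48 ≈ 48.00000.

E[X] = 48 = 48.00000.


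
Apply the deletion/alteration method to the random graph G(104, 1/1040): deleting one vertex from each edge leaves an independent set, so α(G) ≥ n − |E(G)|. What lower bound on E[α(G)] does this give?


E[|E(G)|] = C(104, 2)·p = 5356 · (1/1040) = 103/20.
E[α(G)] ≥ n − E[|E(G)|] = 104 − 103/20 = 1977/20.
Numerically: ≈ 98.8500.
(This is only a lower bound; the true E[α(G)] may be larger.)

E[α(G)] ≥ 1977/20 ≈ 98.8500.


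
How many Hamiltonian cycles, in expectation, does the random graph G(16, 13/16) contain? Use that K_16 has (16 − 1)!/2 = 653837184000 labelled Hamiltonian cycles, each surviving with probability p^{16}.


K_16 has (16 − 1)!/2 = 653837184000 labelled Hamiltonian cycles.
For each such Hamiltonian cycle H, let X_H = 1 if all 16 edges of H are present in G. Then P[X_H = 1] = p^{16} = (13/16)^{16} = 665416609183179841/18446744073709551616.
Summing the indicators: E[X] = Σ_H E[X_H] = 653837184000 · p^{16} = 653837184000 · 665416609183179841/18446744073709551616 = 424877072202303561918952875/18014398509481984.
Numerically: E[X] ≈ 2.36e+10.

E[X] = 653837184000 · (13/16)^{16} = 424877072202303561918952875/18014398509481984 ≈ 2.36e+10.


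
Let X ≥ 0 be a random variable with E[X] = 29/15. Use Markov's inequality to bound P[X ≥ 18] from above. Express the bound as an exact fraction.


μ = E[X] = 29/15, a = 18.
Markov: P[X ≥ 18] ≤ μ/a = (29/15)/18 = 29/270.
Numerically: ≈ 0.107407.
(Since a = 18 > μ = 1.933333, the bound 29/270 is < 1 and informative.)

P[X ≥ 18] ≤ 29/270 ≈ 0.107407.


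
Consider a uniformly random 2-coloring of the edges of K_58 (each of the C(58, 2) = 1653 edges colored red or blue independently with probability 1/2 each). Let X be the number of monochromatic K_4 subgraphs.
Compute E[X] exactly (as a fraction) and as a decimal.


Let X = Σ_S X_S over the C(58, 4) = 424270 subsets S of size 4, where X_S = 1 if the K_4 on S is monochromatic.
For a fixed S, the K_4 on S has C(4, 2) = 6 edges. P[all 6 edges red] = (1/2)^6, and likewise for blue, so P[monochromatic] = 2·(1/2)^6 = 2^{1 − 6} = 1/32.
By linearity: E[X] = C(58, 4) · 2^{1 − 6} = 424270 · 1/32 = 212135/16.
Numerically: E[X] ≈ 13258.437500.

E[X] = C(58,4)·2^(1−C(4,2)) = 212135/16 ≈ 13258.437500.


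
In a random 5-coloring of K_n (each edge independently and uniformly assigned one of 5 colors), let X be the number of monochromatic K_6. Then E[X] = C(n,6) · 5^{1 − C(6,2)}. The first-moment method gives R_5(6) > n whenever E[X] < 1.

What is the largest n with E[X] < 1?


We need C(n, 6) · 5^{1 − 15} < 1, i.e. C(n, 6) < 5^{15 − 1} = 6103515625.
Check values of n near the boundary:
  n = 126: C(126, 6) = 4925156775; 4925156775 < 6103515625? YES
  n = 127: C(127, 6) = 5169379425; 5169379425 < 6103515625? YES
  n = 128: C(128, 6) = 5423611200; 5423611200 < 6103515625? YES
  n = 129: C(129, 6) = 5688177600; 5688177600 < 6103515625? YES
  n = 130: C(130, 6) = 5963412000; 5963412000 < 6103515625? YES
  n = 131: C(131, 6) = 6249655776; 6249655776 < 6103515625? NO
  n = 132: C(132, 6) = 6547258432; 6547258432 < 6103515625? NO
  n = 133: C(133, 6) = 6856577728; 6856577728 < 6103515625? NO
The largest n with C(n, 6) < 6103515625 is n = 130 (where E[X] = 47707296/48828125 ≈ 0.977). Hence R_5(6) > 130, i.e. R_5(6) ≥ 131.

Largest n = 130; hence R_5(6) > 130.


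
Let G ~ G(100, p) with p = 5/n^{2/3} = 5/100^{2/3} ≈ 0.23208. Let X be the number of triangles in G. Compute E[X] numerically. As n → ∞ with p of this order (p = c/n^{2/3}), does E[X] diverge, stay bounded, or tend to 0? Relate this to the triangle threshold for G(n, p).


Number of potential triangles: C(100, 3) = 161700.
Each occurs with probability p³ ≈ (0.23208)³ ≈ 1.2500000e-02.
By linearity: E[X] = C(100, 3)·p³ ≈ 161700 · 1.2500000e-02 ≈ 2021.25000.
Since α = 2/3 < 1, p = c/n^{2/3} ≫ 1/n is above the triangle threshold p ~ 1/n. Asymptotically E[X] ~ (c³/6)·n^{3(1−α)} = (5³/6)·n^{1} → ∞; triangles are abundant w.h.p.

E[X] ≈ 2021.25000; in regime p = Θ(1/n^{2/3}) E[X] diverges (above the triangle threshold p ~ 1/n).
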